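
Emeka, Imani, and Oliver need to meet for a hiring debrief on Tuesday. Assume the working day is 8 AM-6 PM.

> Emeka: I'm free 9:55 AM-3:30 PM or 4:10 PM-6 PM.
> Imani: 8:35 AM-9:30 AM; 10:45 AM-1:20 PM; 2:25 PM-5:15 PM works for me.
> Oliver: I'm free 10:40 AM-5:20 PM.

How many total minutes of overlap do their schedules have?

Emeka ∩ Imani: 10:45-13:20, 14:25-15:30, 16:10-17:15.
Emeka ∩ Imani ∩ Oliver: 10:45-13:20, 14:25-15:30, 16:10-17:15.
Those are the intersection windows.
Summing the common windows: 155 + 65 + 65 = 285 minutes.

285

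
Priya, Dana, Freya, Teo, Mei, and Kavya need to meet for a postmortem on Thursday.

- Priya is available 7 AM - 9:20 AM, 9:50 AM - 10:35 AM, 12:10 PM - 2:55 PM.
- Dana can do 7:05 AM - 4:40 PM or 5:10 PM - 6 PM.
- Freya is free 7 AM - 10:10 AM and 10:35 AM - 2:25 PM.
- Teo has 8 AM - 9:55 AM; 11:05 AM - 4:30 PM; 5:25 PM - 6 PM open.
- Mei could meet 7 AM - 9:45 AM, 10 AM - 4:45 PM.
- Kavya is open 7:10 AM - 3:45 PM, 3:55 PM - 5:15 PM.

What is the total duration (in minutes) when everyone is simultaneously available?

Priya ∩ Dana: 07:05-09:20, 09:50-10:35, 12:10-14:55.
Priya ∩ Dana ∩ Freya: 07:05-09:20, 09:50-10:10, 12:10-14:25.
Priya ∩ Dana ∩ Freya ∩ Teo: 08:00-09:20, 09:50-09:55, 12:10-14:25.
Priya ∩ Dana ∩ Freya ∩ Teo ∩ Mei: 08:00-09:20, 12:10-14:25.
Priya ∩ Dana ∩ Freya ∩ Teo ∩ Mei ∩ Kavya: 08:00-09:20, 12:10-14:25.
Summing the common windows: 80 + 135 = 215 minutes.

215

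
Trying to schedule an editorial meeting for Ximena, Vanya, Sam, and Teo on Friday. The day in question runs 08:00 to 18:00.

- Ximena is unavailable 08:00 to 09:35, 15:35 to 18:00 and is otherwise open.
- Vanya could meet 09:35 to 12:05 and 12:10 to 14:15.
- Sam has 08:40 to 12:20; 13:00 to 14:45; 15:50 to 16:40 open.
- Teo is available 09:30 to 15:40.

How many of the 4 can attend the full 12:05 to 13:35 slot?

2

Ximena free: 09:35-15:35 (invert busy blocks within the working day).
Vanya free: 09:35-12:05, 12:10-14:15.
Sam free: 08:40-12:20, 13:00-14:45, 15:50-16:40.
Teo free: 09:30-15:40.
Ximena and Teo can make the full 12:05-13:35 slot — that's 2.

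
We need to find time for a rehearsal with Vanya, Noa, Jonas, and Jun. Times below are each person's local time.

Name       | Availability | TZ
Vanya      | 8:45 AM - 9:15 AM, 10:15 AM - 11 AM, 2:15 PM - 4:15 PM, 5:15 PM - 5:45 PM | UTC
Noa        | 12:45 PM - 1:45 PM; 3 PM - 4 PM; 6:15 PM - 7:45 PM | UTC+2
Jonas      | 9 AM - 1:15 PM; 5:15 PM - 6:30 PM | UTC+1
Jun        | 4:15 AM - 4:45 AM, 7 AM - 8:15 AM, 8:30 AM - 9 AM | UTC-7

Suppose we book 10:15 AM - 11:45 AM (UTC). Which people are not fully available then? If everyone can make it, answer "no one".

Jun, Noa, Vanya

Vanya in UTC: 08:45-09:15, 10:15-11:00, 14:15-16:15, 17:15-17:45.
Noa in UTC: 10:45-11:45, 13:00-14:00, 16:15-17:45 (subtract 2h to convert from UTC+2).
Jonas in UTC: 08:00-12:15, 16:15-17:30 (subtract 1h to convert from UTC+1).
Jun in UTC: 11:15-11:45, 14:00-15:15, 15:30-16:00 (add 7h to convert from UTC-7).
Vanya: not fully free for 10:15-11:45. Noa: not fully free for 10:15-11:45. Jonas: free for 10:15-11:45. Jun: not fully free for 10:15-11:45.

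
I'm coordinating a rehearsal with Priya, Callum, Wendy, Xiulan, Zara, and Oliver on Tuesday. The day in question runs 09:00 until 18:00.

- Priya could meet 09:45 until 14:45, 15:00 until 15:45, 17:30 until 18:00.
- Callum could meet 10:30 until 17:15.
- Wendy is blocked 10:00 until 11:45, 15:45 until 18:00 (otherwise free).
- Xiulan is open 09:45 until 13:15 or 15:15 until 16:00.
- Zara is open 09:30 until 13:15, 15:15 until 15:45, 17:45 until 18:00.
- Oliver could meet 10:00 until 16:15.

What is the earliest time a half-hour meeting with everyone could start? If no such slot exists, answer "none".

11:45

Priya free: 09:45-14:45, 15:00-15:45, 17:30-18:00.
Callum free: 10:30-17:15.
Wendy free: 09:00-10:00, 11:45-15:45 (invert busy blocks within the working day).
Xiulan free: 09:45-13:15, 15:15-16:00.
Zara free: 09:30-13:15, 15:15-15:45, 17:45-18:00.
Oliver free: 10:00-16:15.
Priya ∩ Callum: 10:30-14:45, 15:00-15:45.
Priya ∩ Callum ∩ Wendy: 11:45-14:45, 15:00-15:45.
Priya ∩ Callum ∩ Wendy ∩ Xiulan: 11:45-13:15, 15:15-15:45.
Priya ∩ Callum ∩ Wendy ∩ Xiulan ∩ Zara: 11:45-13:15, 15:15-15:45.
Priya ∩ Callum ∩ Wendy ∩ Xiulan ∩ Zara ∩ Oliver: 11:45-13:15, 15:15-15:45.
The first common window of at least 30 minutes is 11:45-13:15, so the earliest start is 11:45.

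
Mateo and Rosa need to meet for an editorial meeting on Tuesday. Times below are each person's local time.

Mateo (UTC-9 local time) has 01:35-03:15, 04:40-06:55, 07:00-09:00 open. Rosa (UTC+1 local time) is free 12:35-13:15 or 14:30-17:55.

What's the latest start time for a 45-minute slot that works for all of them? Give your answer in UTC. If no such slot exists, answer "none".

16:10

Mateo in UTC: 10:35-12:15, 13:40-15:55, 16:00-18:00 (add 9h to convert from UTC-9).
Rosa in UTC: 11:35-12:15, 13:30-16:55 (subtract 1h to convert from UTC+1).
Mateo ∩ Rosa: 11:35-12:15, 13:40-15:55, 16:00-16:55.
The last common window of at least 45 minutes is 16:00-16:55; a 45-minute meeting can start as late as 16:10 and still end by 16:55.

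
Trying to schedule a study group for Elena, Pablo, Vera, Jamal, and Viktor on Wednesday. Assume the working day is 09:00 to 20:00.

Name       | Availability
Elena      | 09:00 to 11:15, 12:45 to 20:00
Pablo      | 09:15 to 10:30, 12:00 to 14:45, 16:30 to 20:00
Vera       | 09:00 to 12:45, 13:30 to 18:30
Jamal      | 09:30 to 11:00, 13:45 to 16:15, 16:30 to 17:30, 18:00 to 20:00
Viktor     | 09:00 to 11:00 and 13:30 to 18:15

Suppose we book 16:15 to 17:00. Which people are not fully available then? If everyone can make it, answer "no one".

Elena: free for 16:15-17:00. Pablo: not fully free for 16:15-17:00. Vera: free for 16:15-17:00. Jamal: not fully free for 16:15-17:00. Viktor: free for 16:15-17:00.

Jamal, Pablo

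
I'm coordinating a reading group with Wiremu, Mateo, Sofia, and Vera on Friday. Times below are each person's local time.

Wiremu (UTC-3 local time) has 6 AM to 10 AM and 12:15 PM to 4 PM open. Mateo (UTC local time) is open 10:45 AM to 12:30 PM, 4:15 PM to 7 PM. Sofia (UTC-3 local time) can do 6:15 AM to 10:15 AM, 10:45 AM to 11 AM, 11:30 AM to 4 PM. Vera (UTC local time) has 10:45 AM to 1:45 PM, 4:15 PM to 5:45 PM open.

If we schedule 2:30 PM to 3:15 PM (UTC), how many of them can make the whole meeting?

1

Wiremu in UTC: 09:00-13:00, 15:15-19:00 (add 3h to convert from UTC-3).
Mateo in UTC: 10:45-12:30, 16:15-19:00.
Sofia in UTC: 09:15-13:15, 13:45-14:00, 14:30-19:00 (add 3h to convert from UTC-3).
Vera in UTC: 10:45-13:45, 16:15-17:45.
Sofia can make the full 14:30-15:15 slot — that's 1.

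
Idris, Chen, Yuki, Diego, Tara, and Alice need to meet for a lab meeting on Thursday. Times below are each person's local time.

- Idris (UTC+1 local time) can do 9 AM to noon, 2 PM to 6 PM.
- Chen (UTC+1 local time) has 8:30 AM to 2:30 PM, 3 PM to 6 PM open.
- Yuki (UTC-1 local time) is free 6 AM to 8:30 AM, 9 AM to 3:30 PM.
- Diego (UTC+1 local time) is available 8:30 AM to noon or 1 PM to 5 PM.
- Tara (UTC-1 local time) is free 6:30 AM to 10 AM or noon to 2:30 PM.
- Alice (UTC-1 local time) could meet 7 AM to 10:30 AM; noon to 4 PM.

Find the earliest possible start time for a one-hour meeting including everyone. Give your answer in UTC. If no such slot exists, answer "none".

08:00

Idris in UTC: 08:00-11:00, 13:00-17:00 (subtract 1h to convert from UTC+1).
Chen in UTC: 07:30-13:30, 14:00-17:00 (subtract 1h to convert from UTC+1).
Yuki in UTC: 07:00-09:30, 10:00-16:30 (add 1h to convert from UTC-1).
Diego in UTC: 07:30-11:00, 12:00-16:00 (subtract 1h to convert from UTC+1).
Tara in UTC: 07:30-11:00, 13:00-15:30 (add 1h to convert from UTC-1).
Alice in UTC: 08:00-11:30, 13:00-17:00 (add 1h to convert from UTC-1).
Idris ∩ Chen: 08:00-11:00, 13:00-13:30, 14:00-17:00.
Idris ∩ Chen ∩ Yuki: 08:00-09:30, 10:00-11:00, 13:00-13:30, 14:00-16:30.
Idris ∩ Chen ∩ Yuki ∩ Diego: 08:00-09:30, 10:00-11:00, 13:00-13:30, 14:00-16:00.
Idris ∩ Chen ∩ Yuki ∩ Diego ∩ Tara: 08:00-09:30, 10:00-11:00, 13:00-13:30, 14:00-15:30.
Idris ∩ Chen ∩ Yuki ∩ Diego ∩ Tara ∩ Alice: 08:00-09:30, 10:00-11:00, 13:00-13:30, 14:00-15:30.
The first common window of at least 60 minutes is 08:00-09:30, so the earliest start is 08:00.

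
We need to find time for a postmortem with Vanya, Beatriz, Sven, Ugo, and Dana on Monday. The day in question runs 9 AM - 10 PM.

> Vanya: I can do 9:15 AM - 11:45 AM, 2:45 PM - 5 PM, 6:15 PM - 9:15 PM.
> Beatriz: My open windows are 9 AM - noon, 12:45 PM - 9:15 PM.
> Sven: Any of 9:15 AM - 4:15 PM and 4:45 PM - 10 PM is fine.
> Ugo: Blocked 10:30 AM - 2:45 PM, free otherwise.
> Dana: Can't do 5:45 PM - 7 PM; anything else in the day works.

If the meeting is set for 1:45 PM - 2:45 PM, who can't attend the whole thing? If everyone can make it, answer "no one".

Ugo, Vanya

Vanya free: 09:15-11:45, 14:45-17:00, 18:15-21:15.
Beatriz free: 09:00-12:00, 12:45-21:15.
Sven free: 09:15-16:15, 16:45-22:00.
Ugo free: 09:00-10:30, 14:45-22:00 (invert busy blocks within the working day).
Dana free: 09:00-17:45, 19:00-22:00 (invert busy blocks within the working day).
Vanya: not fully free for 13:45-14:45. Beatriz: free for 13:45-14:45. Sven: free for 13:45-14:45. Ugo: not fully free for 13:45-14:45. Dana: free for 13:45-14:45.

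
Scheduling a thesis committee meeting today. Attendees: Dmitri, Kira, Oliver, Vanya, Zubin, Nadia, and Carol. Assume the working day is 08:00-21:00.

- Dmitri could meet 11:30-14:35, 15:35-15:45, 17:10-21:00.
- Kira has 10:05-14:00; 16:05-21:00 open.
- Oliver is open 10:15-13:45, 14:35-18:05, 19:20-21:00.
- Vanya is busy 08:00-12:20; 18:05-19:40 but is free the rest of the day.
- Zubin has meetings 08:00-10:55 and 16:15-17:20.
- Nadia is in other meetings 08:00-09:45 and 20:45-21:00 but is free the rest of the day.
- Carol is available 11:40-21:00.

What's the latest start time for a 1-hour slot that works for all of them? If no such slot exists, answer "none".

Dmitri free: 11:30-14:35, 15:35-15:45, 17:10-21:00.
Kira free: 10:05-14:00, 16:05-21:00.
Oliver free: 10:15-13:45, 14:35-18:05, 19:20-21:00.
Vanya free: 12:20-18:05, 19:40-21:00 (invert busy blocks within the working day).
Zubin free: 10:55-16:15, 17:20-21:00 (invert busy blocks within the working day).
Nadia free: 09:45-20:45 (invert busy blocks within the working day).
Carol free: 11:40-21:00.
Dmitri ∩ Kira: 11:30-14:00, 17:10-21:00.
Dmitri ∩ Kira ∩ Oliver: 11:30-13:45, 17:10-18:05, 19:20-21:00.
Dmitri ∩ Kira ∩ Oliver ∩ Vanya: 12:20-13:45, 17:10-18:05, 19:40-21:00.
Dmitri ∩ Kira ∩ Oliver ∩ Vanya ∩ Zubin: 12:20-13:45, 17:20-18:05, 19:40-21:00.
Dmitri ∩ Kira ∩ Oliver ∩ Vanya ∩ Zubin ∩ Nadia: 12:20-13:45, 17:20-18:05, 19:40-20:45.
Dmitri ∩ Kira ∩ Oliver ∩ Vanya ∩ Zubin ∩ Nadia ∩ Carol: 12:20-13:45, 17:20-18:05, 19:40-20:45.
Those are the intersection windows.
The last common window of at least 60 minutes is 19:40-20:45; a 60-minute meeting can start as late as 19:45 and still end by 20:45.

19:45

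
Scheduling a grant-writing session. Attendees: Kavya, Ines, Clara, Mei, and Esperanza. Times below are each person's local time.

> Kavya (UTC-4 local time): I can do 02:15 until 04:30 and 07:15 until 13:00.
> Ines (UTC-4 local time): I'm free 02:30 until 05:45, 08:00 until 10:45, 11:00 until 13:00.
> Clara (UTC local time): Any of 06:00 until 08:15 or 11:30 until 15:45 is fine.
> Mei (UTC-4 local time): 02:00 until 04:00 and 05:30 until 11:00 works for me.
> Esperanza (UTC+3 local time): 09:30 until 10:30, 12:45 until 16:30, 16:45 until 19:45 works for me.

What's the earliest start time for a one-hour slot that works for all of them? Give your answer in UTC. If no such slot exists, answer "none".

Kavya in UTC: 06:15-08:30, 11:15-17:00 (add 4h to convert from UTC-4).
Ines in UTC: 06:30-09:45, 12:00-14:45, 15:00-17:00 (add 4h to convert from UTC-4).
Clara in UTC: 06:00-08:15, 11:30-15:45.
Mei in UTC: 06:00-08:00, 09:30-15:00 (add 4h to convert from UTC-4).
Esperanza in UTC: 06:30-07:30, 09:45-13:30, 13:45-16:45 (subtract 3h to convert from UTC+3).
Kavya ∩ Ines: 06:30-08:30, 12:00-14:45, 15:00-17:00.
Kavya ∩ Ines ∩ Clara: 06:30-08:15, 12:00-14:45, 15:00-15:45.
Kavya ∩ Ines ∩ Clara ∩ Mei: 06:30-08:00, 12:00-14:45.
Kavya ∩ Ines ∩ Clara ∩ Mei ∩ Esperanza: 06:30-07:30, 12:00-13:30, 13:45-14:45.
The first common window of at least 60 minutes is 06:30-07:30, so the earliest start is 06:30.

06:30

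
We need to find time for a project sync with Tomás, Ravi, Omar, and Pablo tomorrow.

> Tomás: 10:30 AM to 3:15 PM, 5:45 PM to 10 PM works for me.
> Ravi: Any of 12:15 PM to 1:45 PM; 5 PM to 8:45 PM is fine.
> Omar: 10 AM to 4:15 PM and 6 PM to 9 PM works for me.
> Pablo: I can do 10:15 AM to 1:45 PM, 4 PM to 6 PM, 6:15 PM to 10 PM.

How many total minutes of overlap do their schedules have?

Tomás ∩ Ravi: 12:15-13:45, 17:45-20:45.
Tomás ∩ Ravi ∩ Omar: 12:15-13:45, 18:00-20:45.
Tomás ∩ Ravi ∩ Omar ∩ Pablo: 12:15-13:45, 18:15-20:45.
Summing the common windows: 90 + 150 = 240 minutes.

240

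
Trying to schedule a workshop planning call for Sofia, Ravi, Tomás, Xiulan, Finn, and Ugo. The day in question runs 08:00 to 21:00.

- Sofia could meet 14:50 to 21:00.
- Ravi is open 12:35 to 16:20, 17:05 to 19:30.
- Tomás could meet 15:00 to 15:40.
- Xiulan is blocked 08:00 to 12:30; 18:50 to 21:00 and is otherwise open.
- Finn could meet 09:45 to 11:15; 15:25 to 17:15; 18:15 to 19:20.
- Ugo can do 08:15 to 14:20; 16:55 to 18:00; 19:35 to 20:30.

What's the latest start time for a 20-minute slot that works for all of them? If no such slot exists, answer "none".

Sofia free: 14:50-21:00.
Ravi free: 12:35-16:20, 17:05-19:30.
Tomás free: 15:00-15:40.
Xiulan free: 12:30-18:50 (invert busy blocks within the working day).
Finn free: 09:45-11:15, 15:25-17:15, 18:15-19:20.
Ugo free: 08:15-14:20, 16:55-18:00, 19:35-20:30.
Sofia ∩ Ravi: 14:50-16:20, 17:05-19:30.
Sofia ∩ Ravi ∩ Tomás: 15:00-15:40.
Sofia ∩ Ravi ∩ Tomás ∩ Xiulan: 15:00-15:40.
Sofia ∩ Ravi ∩ Tomás ∩ Xiulan ∩ Finn: 15:25-15:40.
Sofia ∩ Ravi ∩ Tomás ∩ Xiulan ∩ Finn ∩ Ugo: ∅.
There is no time when everyone is free.
No common window is at least 20 minutes long.

none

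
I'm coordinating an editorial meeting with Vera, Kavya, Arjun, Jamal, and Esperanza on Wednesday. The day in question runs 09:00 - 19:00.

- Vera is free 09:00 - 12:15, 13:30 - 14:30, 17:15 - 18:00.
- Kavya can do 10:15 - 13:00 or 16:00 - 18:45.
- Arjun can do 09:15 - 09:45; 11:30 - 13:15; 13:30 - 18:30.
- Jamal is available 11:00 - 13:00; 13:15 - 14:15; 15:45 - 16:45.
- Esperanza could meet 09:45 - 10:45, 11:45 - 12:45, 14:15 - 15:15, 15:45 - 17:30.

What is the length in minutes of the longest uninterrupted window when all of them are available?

30

Vera ∩ Kavya: 10:15-12:15, 17:15-18:00.
Vera ∩ Kavya ∩ Arjun: 11:30-12:15, 17:15-18:00.
Vera ∩ Kavya ∩ Arjun ∩ Jamal: 11:30-12:15.
Vera ∩ Kavya ∩ Arjun ∩ Jamal ∩ Esperanza: 11:45-12:15.
The longest is 11:45-12:15 at 30 minutes.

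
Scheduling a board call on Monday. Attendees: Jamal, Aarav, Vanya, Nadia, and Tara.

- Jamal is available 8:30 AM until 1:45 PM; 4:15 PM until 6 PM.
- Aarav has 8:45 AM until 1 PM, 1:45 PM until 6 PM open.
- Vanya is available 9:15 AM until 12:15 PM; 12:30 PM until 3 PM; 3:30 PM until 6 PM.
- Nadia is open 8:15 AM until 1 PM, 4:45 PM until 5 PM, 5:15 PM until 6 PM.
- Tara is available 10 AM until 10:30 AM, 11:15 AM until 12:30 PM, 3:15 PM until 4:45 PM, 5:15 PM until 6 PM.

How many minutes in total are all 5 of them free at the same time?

135

Jamal ∩ Aarav: 08:45-13:00, 16:15-18:00.
Jamal ∩ Aarav ∩ Vanya: 09:15-12:15, 12:30-13:00, 16:15-18:00.
Jamal ∩ Aarav ∩ Vanya ∩ Nadia: 09:15-12:15, 12:30-13:00, 16:45-17:00, 17:15-18:00.
Jamal ∩ Aarav ∩ Vanya ∩ Nadia ∩ Tara: 10:00-10:30, 11:15-12:15, 17:15-18:00.
Summing the common windows: 30 + 60 + 45 = 135 minutes.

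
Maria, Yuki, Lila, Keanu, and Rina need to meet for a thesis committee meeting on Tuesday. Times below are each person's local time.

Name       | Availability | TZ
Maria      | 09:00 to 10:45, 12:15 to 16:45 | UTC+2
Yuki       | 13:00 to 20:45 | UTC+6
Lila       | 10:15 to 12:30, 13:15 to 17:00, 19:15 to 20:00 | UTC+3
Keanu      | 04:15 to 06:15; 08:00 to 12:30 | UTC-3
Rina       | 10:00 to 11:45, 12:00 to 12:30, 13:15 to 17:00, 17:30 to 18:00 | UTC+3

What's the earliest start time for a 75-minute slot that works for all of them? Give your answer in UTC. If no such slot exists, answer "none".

07:15

Maria in UTC: 07:00-08:45, 10:15-14:45 (subtract 2h to convert from UTC+2).
Yuki in UTC: 07:00-14:45 (subtract 6h to convert from UTC+6).
Lila in UTC: 07:15-09:30, 10:15-14:00, 16:15-17:00 (subtract 3h to convert from UTC+3).
Keanu in UTC: 07:15-09:15, 11:00-15:30 (add 3h to convert from UTC-3).
Rina in UTC: 07:00-08:45, 09:00-09:30, 10:15-14:00, 14:30-15:00 (subtract 3h to convert from UTC+3).
Maria ∩ Yuki: 07:00-08:45, 10:15-14:45.
Maria ∩ Yuki ∩ Lila: 07:15-08:45, 10:15-14:00.
Maria ∩ Yuki ∩ Lila ∩ Keanu: 07:15-08:45, 11:00-14:00.
Maria ∩ Yuki ∩ Lila ∩ Keanu ∩ Rina: 07:15-08:45, 11:00-14:00.
The first common window of at least 75 minutes is 07:15-08:45, so the earliest start is 07:15.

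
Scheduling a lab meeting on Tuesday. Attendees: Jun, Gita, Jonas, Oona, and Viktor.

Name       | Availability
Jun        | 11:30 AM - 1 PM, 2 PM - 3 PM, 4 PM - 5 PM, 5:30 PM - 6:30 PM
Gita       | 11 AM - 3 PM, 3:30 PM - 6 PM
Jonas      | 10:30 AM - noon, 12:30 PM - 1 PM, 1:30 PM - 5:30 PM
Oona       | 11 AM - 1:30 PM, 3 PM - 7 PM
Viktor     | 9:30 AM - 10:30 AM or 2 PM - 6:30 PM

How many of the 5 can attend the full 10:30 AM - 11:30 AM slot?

Jonas can make the full 10:30-11:30 slot — that's 1.

1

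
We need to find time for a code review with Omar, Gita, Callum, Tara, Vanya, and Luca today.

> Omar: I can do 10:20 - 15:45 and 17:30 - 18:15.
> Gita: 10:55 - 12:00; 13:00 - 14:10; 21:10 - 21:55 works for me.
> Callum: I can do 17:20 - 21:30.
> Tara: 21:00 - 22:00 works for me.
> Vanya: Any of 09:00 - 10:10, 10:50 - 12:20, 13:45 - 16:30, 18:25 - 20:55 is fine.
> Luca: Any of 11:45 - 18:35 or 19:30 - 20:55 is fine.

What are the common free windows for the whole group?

none

Omar ∩ Gita: 10:55-12:00, 13:00-14:10.
Omar ∩ Gita ∩ Callum: ∅.
Omar ∩ Gita ∩ Callum ∩ Tara: ∅.
Omar ∩ Gita ∩ Callum ∩ Tara ∩ Vanya: ∅.
Omar ∩ Gita ∩ Callum ∩ Tara ∩ Vanya ∩ Luca: ∅.
There is no time when everyone is free.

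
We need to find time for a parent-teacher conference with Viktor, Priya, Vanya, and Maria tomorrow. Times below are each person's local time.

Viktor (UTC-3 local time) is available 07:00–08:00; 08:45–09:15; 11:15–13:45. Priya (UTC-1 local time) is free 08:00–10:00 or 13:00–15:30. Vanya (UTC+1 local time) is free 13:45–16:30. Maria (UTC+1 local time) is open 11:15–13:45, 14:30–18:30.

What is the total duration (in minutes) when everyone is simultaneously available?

75

Viktor in UTC: 10:00-11:00, 11:45-12:15, 14:15-16:45 (add 3h to convert from UTC-3).
Priya in UTC: 09:00-11:00, 14:00-16:30 (add 1h to convert from UTC-1).
Vanya in UTC: 12:45-15:30 (subtract 1h to convert from UTC+1).
Maria in UTC: 10:15-12:45, 13:30-17:30 (subtract 1h to convert from UTC+1).
Viktor ∩ Priya: 10:00-11:00, 14:15-16:30.
Viktor ∩ Priya ∩ Vanya: 14:15-15:30.
Viktor ∩ Priya ∩ Vanya ∩ Maria: 14:15-15:30.
That's a single block of 75 minutes.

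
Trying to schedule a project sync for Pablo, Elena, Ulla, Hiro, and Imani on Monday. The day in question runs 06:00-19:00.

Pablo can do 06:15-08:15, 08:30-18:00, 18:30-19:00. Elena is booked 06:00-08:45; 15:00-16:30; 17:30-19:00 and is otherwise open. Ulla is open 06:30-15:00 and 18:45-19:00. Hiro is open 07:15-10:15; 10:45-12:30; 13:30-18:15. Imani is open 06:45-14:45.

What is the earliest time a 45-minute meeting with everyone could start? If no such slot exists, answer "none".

08:45

Pablo free: 06:15-08:15, 08:30-18:00, 18:30-19:00.
Elena free: 08:45-15:00, 16:30-17:30 (invert busy blocks within the working day).
Ulla free: 06:30-15:00, 18:45-19:00.
Hiro free: 07:15-10:15, 10:45-12:30, 13:30-18:15.
Imani free: 06:45-14:45.
Pablo ∩ Elena: 08:45-15:00, 16:30-17:30.
Pablo ∩ Elena ∩ Ulla: 08:45-15:00.
Pablo ∩ Elena ∩ Ulla ∩ Hiro: 08:45-10:15, 10:45-12:30, 13:30-15:00.
Pablo ∩ Elena ∩ Ulla ∩ Hiro ∩ Imani: 08:45-10:15, 10:45-12:30, 13:30-14:45.
The first common window of at least 45 minutes is 08:45-10:15, so the earliest start is 08:45.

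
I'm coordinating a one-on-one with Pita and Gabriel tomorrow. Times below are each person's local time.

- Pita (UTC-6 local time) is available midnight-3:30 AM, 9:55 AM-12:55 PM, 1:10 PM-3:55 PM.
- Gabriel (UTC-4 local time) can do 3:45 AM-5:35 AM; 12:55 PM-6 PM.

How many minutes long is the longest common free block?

Pita in UTC: 06:00-09:30, 15:55-18:55, 19:10-21:55 (add 6h to convert from UTC-6).
Gabriel in UTC: 07:45-09:35, 16:55-22:00 (add 4h to convert from UTC-4).
Pita ∩ Gabriel: 07:45-09:30, 16:55-18:55, 19:10-21:55.
The longest is 19:10-21:55 at 165 minutes.

165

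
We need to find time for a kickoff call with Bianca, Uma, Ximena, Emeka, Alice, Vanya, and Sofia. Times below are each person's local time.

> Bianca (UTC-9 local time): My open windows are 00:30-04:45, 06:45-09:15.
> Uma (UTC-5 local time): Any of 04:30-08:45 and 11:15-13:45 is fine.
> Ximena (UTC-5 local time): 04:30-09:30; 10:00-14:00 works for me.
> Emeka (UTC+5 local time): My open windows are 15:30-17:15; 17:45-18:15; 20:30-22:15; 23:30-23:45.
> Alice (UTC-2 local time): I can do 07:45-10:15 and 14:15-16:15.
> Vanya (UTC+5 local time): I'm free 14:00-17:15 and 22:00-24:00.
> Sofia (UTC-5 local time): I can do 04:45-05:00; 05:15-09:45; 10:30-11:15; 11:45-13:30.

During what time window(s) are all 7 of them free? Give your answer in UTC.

Bianca in UTC: 09:30-13:45, 15:45-18:15 (add 9h to convert from UTC-9).
Uma in UTC: 09:30-13:45, 16:15-18:45 (add 5h to convert from UTC-5).
Ximena in UTC: 09:30-14:30, 15:00-19:00 (add 5h to convert from UTC-5).
Emeka in UTC: 10:30-12:15, 12:45-13:15, 15:30-17:15, 18:30-18:45 (subtract 5h to convert from UTC+5).
Alice in UTC: 09:45-12:15, 16:15-18:15 (add 2h to convert from UTC-2).
Vanya in UTC: 09:00-12:15, 17:00-19:00 (subtract 5h to convert from UTC+5).
Sofia in UTC: 09:45-10:00, 10:15-14:45, 15:30-16:15, 16:45-18:30 (add 5h to convert from UTC-5).
Bianca ∩ Uma: 09:30-13:45, 16:15-18:15.
Bianca ∩ Uma ∩ Ximena: 09:30-13:45, 16:15-18:15.
Bianca ∩ Uma ∩ Ximena ∩ Emeka: 10:30-12:15, 12:45-13:15, 16:15-17:15.
Bianca ∩ Uma ∩ Ximena ∩ Emeka ∩ Alice: 10:30-12:15, 16:15-17:15.
Bianca ∩ Uma ∩ Ximena ∩ Emeka ∩ Alice ∩ Vanya: 10:30-12:15, 17:00-17:15.
Bianca ∩ Uma ∩ Ximena ∩ Emeka ∩ Alice ∩ Vanya ∩ Sofia: 10:30-12:15, 17:00-17:15.

10:30-12:15, 17:00-17:15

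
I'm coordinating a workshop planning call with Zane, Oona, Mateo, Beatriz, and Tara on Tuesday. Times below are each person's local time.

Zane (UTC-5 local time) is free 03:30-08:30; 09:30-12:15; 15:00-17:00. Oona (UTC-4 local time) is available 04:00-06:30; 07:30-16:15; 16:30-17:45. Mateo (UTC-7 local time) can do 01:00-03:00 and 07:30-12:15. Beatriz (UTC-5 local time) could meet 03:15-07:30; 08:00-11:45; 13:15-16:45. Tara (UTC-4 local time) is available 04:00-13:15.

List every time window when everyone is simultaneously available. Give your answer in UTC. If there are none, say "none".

Zane in UTC: 08:30-13:30, 14:30-17:15, 20:00-22:00 (add 5h to convert from UTC-5).
Oona in UTC: 08:00-10:30, 11:30-20:15, 20:30-21:45 (add 4h to convert from UTC-4).
Mateo in UTC: 08:00-10:00, 14:30-19:15 (add 7h to convert from UTC-7).
Beatriz in UTC: 08:15-12:30, 13:00-16:45, 18:15-21:45 (add 5h to convert from UTC-5).
Tara in UTC: 08:00-17:15 (add 4h to convert from UTC-4).
Zane ∩ Oona: 08:30-10:30, 11:30-13:30, 14:30-17:15, 20:00-20:15, 20:30-21:45.
Zane ∩ Oona ∩ Mateo: 08:30-10:00, 14:30-17:15.
Zane ∩ Oona ∩ Mateo ∩ Beatriz: 08:30-10:00, 14:30-16:45.
Zane ∩ Oona ∩ Mateo ∩ Beatriz ∩ Tara: 08:30-10:00, 14:30-16:45.

08:30-10:00, 14:30-16:45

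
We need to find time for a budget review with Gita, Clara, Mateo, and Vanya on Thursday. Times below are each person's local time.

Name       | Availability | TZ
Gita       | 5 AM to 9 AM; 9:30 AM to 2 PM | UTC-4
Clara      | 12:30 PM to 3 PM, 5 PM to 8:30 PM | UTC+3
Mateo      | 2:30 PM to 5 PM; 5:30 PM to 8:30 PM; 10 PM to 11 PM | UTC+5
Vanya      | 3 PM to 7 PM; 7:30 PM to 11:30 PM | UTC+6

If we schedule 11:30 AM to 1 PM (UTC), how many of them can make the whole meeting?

Gita in UTC: 09:00-13:00, 13:30-18:00 (add 4h to convert from UTC-4).
Clara in UTC: 09:30-12:00, 14:00-17:30 (subtract 3h to convert from UTC+3).
Mateo in UTC: 09:30-12:00, 12:30-15:30, 17:00-18:00 (subtract 5h to convert from UTC+5).
Vanya in UTC: 09:00-13:00, 13:30-17:30 (subtract 6h to convert from UTC+6).
Gita and Vanya can make the full 11:30-13:00 slot — that's 2.

2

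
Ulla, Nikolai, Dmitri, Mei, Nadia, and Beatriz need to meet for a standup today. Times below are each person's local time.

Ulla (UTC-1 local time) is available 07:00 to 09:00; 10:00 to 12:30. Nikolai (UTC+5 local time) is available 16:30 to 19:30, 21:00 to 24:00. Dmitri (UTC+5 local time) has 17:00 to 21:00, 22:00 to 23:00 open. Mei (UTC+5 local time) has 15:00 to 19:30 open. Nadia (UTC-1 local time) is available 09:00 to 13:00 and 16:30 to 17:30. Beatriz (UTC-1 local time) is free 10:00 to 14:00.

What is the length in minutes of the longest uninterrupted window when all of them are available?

90

Ulla in UTC: 08:00-10:00, 11:00-13:30 (add 1h to convert from UTC-1).
Nikolai in UTC: 11:30-14:30, 16:00-19:00 (subtract 5h to convert from UTC+5).
Dmitri in UTC: 12:00-16:00, 17:00-18:00 (subtract 5h to convert from UTC+5).
Mei in UTC: 10:00-14:30 (subtract 5h to convert from UTC+5).
Nadia in UTC: 10:00-14:00, 17:30-18:30 (add 1h to convert from UTC-1).
Beatriz in UTC: 11:00-15:00 (add 1h to convert from UTC-1).
Ulla ∩ Nikolai: 11:30-13:30.
Ulla ∩ Nikolai ∩ Dmitri: 12:00-13:30.
Ulla ∩ Nikolai ∩ Dmitri ∩ Mei: 12:00-13:30.
Ulla ∩ Nikolai ∩ Dmitri ∩ Mei ∩ Nadia: 12:00-13:30.
Ulla ∩ Nikolai ∩ Dmitri ∩ Mei ∩ Nadia ∩ Beatriz: 12:00-13:30.
The longest is 12:00-13:30 at 90 minutes.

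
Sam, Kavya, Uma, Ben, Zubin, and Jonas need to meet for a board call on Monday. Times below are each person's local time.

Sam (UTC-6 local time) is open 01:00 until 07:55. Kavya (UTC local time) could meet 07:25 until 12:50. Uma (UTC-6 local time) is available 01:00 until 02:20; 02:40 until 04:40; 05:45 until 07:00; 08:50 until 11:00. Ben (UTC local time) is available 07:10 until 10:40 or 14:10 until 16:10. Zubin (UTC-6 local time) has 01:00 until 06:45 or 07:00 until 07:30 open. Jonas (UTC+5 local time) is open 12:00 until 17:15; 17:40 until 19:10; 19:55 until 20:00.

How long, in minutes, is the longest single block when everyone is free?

Sam in UTC: 07:00-13:55 (add 6h to convert from UTC-6).
Kavya in UTC: 07:25-12:50.
Uma in UTC: 07:00-08:20, 08:40-10:40, 11:45-13:00, 14:50-17:00 (add 6h to convert from UTC-6).
Ben in UTC: 07:10-10:40, 14:10-16:10.
Zubin in UTC: 07:00-12:45, 13:00-13:30 (add 6h to convert from UTC-6).
Jonas in UTC: 07:00-12:15, 12:40-14:10, 14:55-15:00 (subtract 5h to convert from UTC+5).
Sam ∩ Kavya: 07:25-12:50.
Sam ∩ Kavya ∩ Uma: 07:25-08:20, 08:40-10:40, 11:45-12:50.
Sam ∩ Kavya ∩ Uma ∩ Ben: 07:25-08:20, 08:40-10:40.
Sam ∩ Kavya ∩ Uma ∩ Ben ∩ Zubin: 07:25-08:20, 08:40-10:40.
Sam ∩ Kavya ∩ Uma ∩ Ben ∩ Zubin ∩ Jonas: 07:25-08:20, 08:40-10:40.
So the common availability across everyone is 07:25-08:20, 08:40-10:40.
The longest is 08:40-10:40 at 120 minutes.

120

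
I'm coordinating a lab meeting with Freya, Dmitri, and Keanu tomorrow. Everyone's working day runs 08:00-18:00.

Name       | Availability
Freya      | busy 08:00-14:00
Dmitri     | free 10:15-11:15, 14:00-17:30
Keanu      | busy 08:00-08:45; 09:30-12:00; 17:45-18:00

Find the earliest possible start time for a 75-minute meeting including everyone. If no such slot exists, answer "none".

14:00

Freya free: 14:00-18:00 (invert busy blocks within the working day).
Dmitri free: 10:15-11:15, 14:00-17:30.
Keanu free: 08:45-09:30, 12:00-17:45 (invert busy blocks within the working day).
Freya ∩ Dmitri: 14:00-17:30.
Freya ∩ Dmitri ∩ Keanu: 14:00-17:30.
The first common window of at least 75 minutes is 14:00-17:30, so the earliest start is 14:00.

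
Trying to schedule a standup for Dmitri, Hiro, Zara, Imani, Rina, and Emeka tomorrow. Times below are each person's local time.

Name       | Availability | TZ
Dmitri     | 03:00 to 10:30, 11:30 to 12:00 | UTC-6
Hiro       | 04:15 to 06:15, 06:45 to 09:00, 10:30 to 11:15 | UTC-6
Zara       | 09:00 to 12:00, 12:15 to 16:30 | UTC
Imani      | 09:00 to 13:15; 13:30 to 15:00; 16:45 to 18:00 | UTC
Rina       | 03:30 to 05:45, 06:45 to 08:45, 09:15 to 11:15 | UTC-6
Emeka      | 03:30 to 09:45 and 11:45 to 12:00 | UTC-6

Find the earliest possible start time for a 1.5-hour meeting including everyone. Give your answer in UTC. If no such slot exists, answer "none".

Dmitri in UTC: 09:00-16:30, 17:30-18:00 (add 6h to convert from UTC-6).
Hiro in UTC: 10:15-12:15, 12:45-15:00, 16:30-17:15 (add 6h to convert from UTC-6).
Zara in UTC: 09:00-12:00, 12:15-16:30.
Imani in UTC: 09:00-13:15, 13:30-15:00, 16:45-18:00.
Rina in UTC: 09:30-11:45, 12:45-14:45, 15:15-17:15 (add 6h to convert from UTC-6).
Emeka in UTC: 09:30-15:45, 17:45-18:00 (add 6h to convert from UTC-6).
Dmitri ∩ Hiro: 10:15-12:15, 12:45-15:00.
Dmitri ∩ Hiro ∩ Zara: 10:15-12:00, 12:45-15:00.
Dmitri ∩ Hiro ∩ Zara ∩ Imani: 10:15-12:00, 12:45-13:15, 13:30-15:00.
Dmitri ∩ Hiro ∩ Zara ∩ Imani ∩ Rina: 10:15-11:45, 12:45-13:15, 13:30-14:45.
Dmitri ∩ Hiro ∩ Zara ∩ Imani ∩ Rina ∩ Emeka: 10:15-11:45, 12:45-13:15, 13:30-14:45.
The first common window of at least 90 minutes is 10:15-11:45, so the earliest start is 10:15.

10:15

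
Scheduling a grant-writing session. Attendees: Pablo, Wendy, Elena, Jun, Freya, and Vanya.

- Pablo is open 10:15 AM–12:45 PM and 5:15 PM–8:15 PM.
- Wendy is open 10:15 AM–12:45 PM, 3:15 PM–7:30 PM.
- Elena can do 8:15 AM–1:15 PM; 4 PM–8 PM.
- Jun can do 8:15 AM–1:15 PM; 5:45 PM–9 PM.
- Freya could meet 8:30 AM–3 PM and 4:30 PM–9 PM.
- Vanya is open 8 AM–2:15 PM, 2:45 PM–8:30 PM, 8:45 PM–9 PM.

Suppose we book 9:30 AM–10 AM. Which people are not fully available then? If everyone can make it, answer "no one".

Pablo, Wendy

Pablo: not fully free for 09:30-10:00. Wendy: not fully free for 09:30-10:00. Elena: free for 09:30-10:00. Jun: free for 09:30-10:00. Freya: free for 09:30-10:00. Vanya: free for 09:30-10:00.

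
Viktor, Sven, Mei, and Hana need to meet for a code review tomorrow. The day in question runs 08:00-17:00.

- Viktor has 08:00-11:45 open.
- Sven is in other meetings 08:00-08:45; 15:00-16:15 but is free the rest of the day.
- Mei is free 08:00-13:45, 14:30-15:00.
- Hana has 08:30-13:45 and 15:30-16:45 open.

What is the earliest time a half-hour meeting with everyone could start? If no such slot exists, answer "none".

Viktor free: 08:00-11:45.
Sven free: 08:45-15:00, 16:15-17:00 (invert busy blocks within the working day).
Mei free: 08:00-13:45, 14:30-15:00.
Hana free: 08:30-13:45, 15:30-16:45.
Viktor ∩ Sven: 08:45-11:45.
Viktor ∩ Sven ∩ Mei: 08:45-11:45.
Viktor ∩ Sven ∩ Mei ∩ Hana: 08:45-11:45.
So the common availability across everyone is 08:45-11:45.
The first common window of at least 30 minutes is 08:45-11:45, so the earliest start is 08:45.

08:45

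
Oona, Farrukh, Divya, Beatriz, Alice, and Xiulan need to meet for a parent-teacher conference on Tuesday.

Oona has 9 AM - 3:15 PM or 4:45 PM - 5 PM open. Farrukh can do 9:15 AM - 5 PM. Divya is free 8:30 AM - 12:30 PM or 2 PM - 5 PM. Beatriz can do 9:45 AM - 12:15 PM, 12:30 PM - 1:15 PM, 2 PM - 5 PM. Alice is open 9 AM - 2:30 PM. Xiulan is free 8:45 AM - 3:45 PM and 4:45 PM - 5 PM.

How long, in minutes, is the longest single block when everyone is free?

Oona ∩ Farrukh: 09:15-15:15, 16:45-17:00.
Oona ∩ Farrukh ∩ Divya: 09:15-12:30, 14:00-15:15, 16:45-17:00.
Oona ∩ Farrukh ∩ Divya ∩ Beatriz: 09:45-12:15, 14:00-15:15, 16:45-17:00.
Oona ∩ Farrukh ∩ Divya ∩ Beatriz ∩ Alice: 09:45-12:15, 14:00-14:30.
Oona ∩ Farrukh ∩ Divya ∩ Beatriz ∩ Alice ∩ Xiulan: 09:45-12:15, 14:00-14:30.
Those are the intersection windows.
The longest is 09:45-12:15 at 150 minutes.

150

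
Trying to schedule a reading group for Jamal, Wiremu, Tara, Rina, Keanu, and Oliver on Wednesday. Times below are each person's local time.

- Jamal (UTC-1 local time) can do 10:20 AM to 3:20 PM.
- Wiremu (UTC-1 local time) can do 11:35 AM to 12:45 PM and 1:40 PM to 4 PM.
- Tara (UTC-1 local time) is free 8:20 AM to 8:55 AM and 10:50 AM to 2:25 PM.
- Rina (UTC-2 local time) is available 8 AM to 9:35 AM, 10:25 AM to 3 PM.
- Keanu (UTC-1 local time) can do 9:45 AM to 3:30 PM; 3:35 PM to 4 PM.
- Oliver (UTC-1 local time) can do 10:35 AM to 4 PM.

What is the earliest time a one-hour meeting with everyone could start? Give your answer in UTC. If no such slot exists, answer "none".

Jamal in UTC: 11:20-16:20 (add 1h to convert from UTC-1).
Wiremu in UTC: 12:35-13:45, 14:40-17:00 (add 1h to convert from UTC-1).
Tara in UTC: 09:20-09:55, 11:50-15:25 (add 1h to convert from UTC-1).
Rina in UTC: 10:00-11:35, 12:25-17:00 (add 2h to convert from UTC-2).
Keanu in UTC: 10:45-16:30, 16:35-17:00 (add 1h to convert from UTC-1).
Oliver in UTC: 11:35-17:00 (add 1h to convert from UTC-1).
Jamal ∩ Wiremu: 12:35-13:45, 14:40-16:20.
Jamal ∩ Wiremu ∩ Tara: 12:35-13:45, 14:40-15:25.
Jamal ∩ Wiremu ∩ Tara ∩ Rina: 12:35-13:45, 14:40-15:25.
Jamal ∩ Wiremu ∩ Tara ∩ Rina ∩ Keanu: 12:35-13:45, 14:40-15:25.
Jamal ∩ Wiremu ∩ Tara ∩ Rina ∩ Keanu ∩ Oliver: 12:35-13:45, 14:40-15:25.
Those are the intersection windows.
The first common window of at least 60 minutes is 12:35-13:45, so the earliest start is 12:35.

12:35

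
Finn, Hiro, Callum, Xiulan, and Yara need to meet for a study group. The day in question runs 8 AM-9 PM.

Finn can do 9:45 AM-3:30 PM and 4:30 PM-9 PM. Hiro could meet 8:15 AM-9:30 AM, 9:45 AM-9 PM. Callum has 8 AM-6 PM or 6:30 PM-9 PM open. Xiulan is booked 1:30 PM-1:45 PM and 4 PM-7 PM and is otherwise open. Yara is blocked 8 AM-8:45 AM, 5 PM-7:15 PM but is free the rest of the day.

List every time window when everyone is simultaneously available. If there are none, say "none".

09:45-13:30, 13:45-15:30, 19:15-21:00

Finn free: 09:45-15:30, 16:30-21:00.
Hiro free: 08:15-09:30, 09:45-21:00.
Callum free: 08:00-18:00, 18:30-21:00.
Xiulan free: 08:00-13:30, 13:45-16:00, 19:00-21:00 (invert busy blocks within the working day).
Yara free: 08:45-17:00, 19:15-21:00 (invert busy blocks within the working day).
Finn ∩ Hiro: 09:45-15:30, 16:30-21:00.
Finn ∩ Hiro ∩ Callum: 09:45-15:30, 16:30-18:00, 18:30-21:00.
Finn ∩ Hiro ∩ Callum ∩ Xiulan: 09:45-13:30, 13:45-15:30, 19:00-21:00.
Finn ∩ Hiro ∩ Callum ∩ Xiulan ∩ Yara: 09:45-13:30, 13:45-15:30, 19:15-21:00.
So the common availability across everyone is 09:45-13:30, 13:45-15:30, 19:15-21:00.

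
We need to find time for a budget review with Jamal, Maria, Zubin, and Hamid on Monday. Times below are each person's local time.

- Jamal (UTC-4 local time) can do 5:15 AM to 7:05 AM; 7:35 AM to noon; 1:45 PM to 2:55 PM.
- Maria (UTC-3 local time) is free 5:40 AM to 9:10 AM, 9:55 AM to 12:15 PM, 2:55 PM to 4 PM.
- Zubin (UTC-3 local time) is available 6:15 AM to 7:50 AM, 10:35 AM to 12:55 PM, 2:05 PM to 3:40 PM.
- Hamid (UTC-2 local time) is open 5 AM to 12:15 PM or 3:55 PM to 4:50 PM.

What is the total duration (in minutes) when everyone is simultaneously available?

180

Jamal in UTC: 09:15-11:05, 11:35-16:00, 17:45-18:55 (add 4h to convert from UTC-4).
Maria in UTC: 08:40-12:10, 12:55-15:15, 17:55-19:00 (add 3h to convert from UTC-3).
Zubin in UTC: 09:15-10:50, 13:35-15:55, 17:05-18:40 (add 3h to convert from UTC-3).
Hamid in UTC: 07:00-14:15, 17:55-18:50 (add 2h to convert from UTC-2).
Jamal ∩ Maria: 09:15-11:05, 11:35-12:10, 12:55-15:15, 17:55-18:55.
Jamal ∩ Maria ∩ Zubin: 09:15-10:50, 13:35-15:15, 17:55-18:40.
Jamal ∩ Maria ∩ Zubin ∩ Hamid: 09:15-10:50, 13:35-14:15, 17:55-18:40.
So the common availability across everyone is 09:15-10:50, 13:35-14:15, 17:55-18:40.
Summing the common windows: 95 + 40 + 45 = 180 minutes.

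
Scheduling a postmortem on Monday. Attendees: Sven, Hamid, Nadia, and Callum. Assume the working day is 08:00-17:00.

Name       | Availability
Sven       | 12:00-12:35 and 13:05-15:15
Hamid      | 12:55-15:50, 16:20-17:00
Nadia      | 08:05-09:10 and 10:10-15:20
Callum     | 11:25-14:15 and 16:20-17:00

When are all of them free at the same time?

Sven ∩ Hamid: 13:05-15:15.
Sven ∩ Hamid ∩ Nadia: 13:05-15:15.
Sven ∩ Hamid ∩ Nadia ∩ Callum: 13:05-14:15.
Those are the intersection windows.

13:05-14:15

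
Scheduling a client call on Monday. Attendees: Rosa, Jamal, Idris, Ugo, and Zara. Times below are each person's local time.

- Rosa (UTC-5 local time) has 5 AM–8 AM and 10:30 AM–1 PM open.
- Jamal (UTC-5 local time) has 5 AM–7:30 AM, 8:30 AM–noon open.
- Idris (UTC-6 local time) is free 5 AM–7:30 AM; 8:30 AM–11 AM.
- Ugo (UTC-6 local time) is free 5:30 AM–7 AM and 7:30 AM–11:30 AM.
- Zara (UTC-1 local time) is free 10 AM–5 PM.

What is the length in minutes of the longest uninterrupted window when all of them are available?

90

Rosa in UTC: 10:00-13:00, 15:30-18:00 (add 5h to convert from UTC-5).
Jamal in UTC: 10:00-12:30, 13:30-17:00 (add 5h to convert from UTC-5).
Idris in UTC: 11:00-13:30, 14:30-17:00 (add 6h to convert from UTC-6).
Ugo in UTC: 11:30-13:00, 13:30-17:30 (add 6h to convert from UTC-6).
Zara in UTC: 11:00-18:00 (add 1h to convert from UTC-1).
Rosa ∩ Jamal: 10:00-12:30, 15:30-17:00.
Rosa ∩ Jamal ∩ Idris: 11:00-12:30, 15:30-17:00.
Rosa ∩ Jamal ∩ Idris ∩ Ugo: 11:30-12:30, 15:30-17:00.
Rosa ∩ Jamal ∩ Idris ∩ Ugo ∩ Zara: 11:30-12:30, 15:30-17:00.
Those are the intersection windows.
The longest is 15:30-17:00 at 90 minutes.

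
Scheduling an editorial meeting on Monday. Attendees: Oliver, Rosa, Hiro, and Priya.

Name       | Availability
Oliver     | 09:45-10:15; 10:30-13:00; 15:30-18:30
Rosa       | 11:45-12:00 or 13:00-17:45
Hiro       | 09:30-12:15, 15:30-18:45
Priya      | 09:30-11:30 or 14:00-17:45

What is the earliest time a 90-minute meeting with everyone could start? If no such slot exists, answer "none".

15:30

Oliver ∩ Rosa: 11:45-12:00, 15:30-17:45.
Oliver ∩ Rosa ∩ Hiro: 11:45-12:00, 15:30-17:45.
Oliver ∩ Rosa ∩ Hiro ∩ Priya: 15:30-17:45.
So the common availability across everyone is 15:30-17:45.
The first common window of at least 90 minutes is 15:30-17:45, so the earliest start is 15:30.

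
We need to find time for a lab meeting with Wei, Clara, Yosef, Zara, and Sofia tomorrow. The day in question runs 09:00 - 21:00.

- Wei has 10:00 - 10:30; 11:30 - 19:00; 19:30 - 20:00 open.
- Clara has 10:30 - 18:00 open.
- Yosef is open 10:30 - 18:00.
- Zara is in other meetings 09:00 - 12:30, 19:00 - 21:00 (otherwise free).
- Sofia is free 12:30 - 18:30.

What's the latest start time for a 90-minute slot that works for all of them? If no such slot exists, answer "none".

16:30

Wei free: 10:00-10:30, 11:30-19:00, 19:30-20:00.
Clara free: 10:30-18:00.
Yosef free: 10:30-18:00.
Zara free: 12:30-19:00 (invert busy blocks within the working day).
Sofia free: 12:30-18:30.
Wei ∩ Clara: 11:30-18:00.
Wei ∩ Clara ∩ Yosef: 11:30-18:00.
Wei ∩ Clara ∩ Yosef ∩ Zara: 12:30-18:00.
Wei ∩ Clara ∩ Yosef ∩ Zara ∩ Sofia: 12:30-18:00.
Those are the intersection windows.
The last common window of at least 90 minutes is 12:30-18:00; a 90-minute meeting can start as late as 16:30 and still end by 18:00.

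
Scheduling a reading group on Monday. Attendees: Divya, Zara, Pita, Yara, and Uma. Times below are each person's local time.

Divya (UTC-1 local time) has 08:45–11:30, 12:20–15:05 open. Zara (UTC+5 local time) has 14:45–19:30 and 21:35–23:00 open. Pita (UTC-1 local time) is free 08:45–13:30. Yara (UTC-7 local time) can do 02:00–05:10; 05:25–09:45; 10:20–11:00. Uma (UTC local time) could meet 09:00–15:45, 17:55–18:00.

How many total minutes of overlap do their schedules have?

Divya in UTC: 09:45-12:30, 13:20-16:05 (add 1h to convert from UTC-1).
Zara in UTC: 09:45-14:30, 16:35-18:00 (subtract 5h to convert from UTC+5).
Pita in UTC: 09:45-14:30 (add 1h to convert from UTC-1).
Yara in UTC: 09:00-12:10, 12:25-16:45, 17:20-18:00 (add 7h to convert from UTC-7).
Uma in UTC: 09:00-15:45, 17:55-18:00.
Divya ∩ Zara: 09:45-12:30, 13:20-14:30.
Divya ∩ Zara ∩ Pita: 09:45-12:30, 13:20-14:30.
Divya ∩ Zara ∩ Pita ∩ Yara: 09:45-12:10, 12:25-12:30, 13:20-14:30.
Divya ∩ Zara ∩ Pita ∩ Yara ∩ Uma: 09:45-12:10, 12:25-12:30, 13:20-14:30.
So the common availability across everyone is 09:45-12:10, 12:25-12:30, 13:20-14:30.
Summing the common windows: 145 + 5 + 70 = 220 minutes.

220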